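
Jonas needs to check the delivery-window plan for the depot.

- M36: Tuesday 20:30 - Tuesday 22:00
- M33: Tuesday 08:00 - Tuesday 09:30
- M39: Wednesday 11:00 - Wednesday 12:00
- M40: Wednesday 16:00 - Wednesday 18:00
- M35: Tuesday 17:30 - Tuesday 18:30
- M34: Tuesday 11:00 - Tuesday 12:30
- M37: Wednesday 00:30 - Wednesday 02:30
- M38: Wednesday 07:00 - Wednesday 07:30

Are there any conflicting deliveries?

Sorted by start: M33, M34, M35, M36, M37, M38, M39, M40.
M34 starts after M33 ends; M33 is clear from here.
M35 starts after M34 ends; M34 is clear from here.
M36 starts after M35 ends; M35 is clear from here.
M37 starts after M36 ends; M36 is clear from here.
M38 starts after M37 ends; M37 is clear from here.
M39 starts after M38 ends; M38 is clear from here.
M40 starts after M39 ends.
Every pair is clear; the schedule has no overlaps.

No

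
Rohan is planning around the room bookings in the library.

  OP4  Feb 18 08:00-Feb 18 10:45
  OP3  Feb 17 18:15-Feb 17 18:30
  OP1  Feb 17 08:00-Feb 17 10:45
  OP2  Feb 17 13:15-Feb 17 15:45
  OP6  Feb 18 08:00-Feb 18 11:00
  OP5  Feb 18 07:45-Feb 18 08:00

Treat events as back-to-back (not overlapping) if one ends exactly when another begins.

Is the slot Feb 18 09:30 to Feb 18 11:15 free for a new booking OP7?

No — it overlaps OP4, OP6

OP1: ends Feb 17 10:45 at or before OP7 starts Feb 18 09:30 → clear.
OP2: ends Feb 17 15:45 at or before OP7 starts Feb 18 09:30 → clear.
OP3: ends Feb 17 18:30 at or before OP7 starts Feb 18 09:30 → clear.
OP5: ends Feb 18 08:00 at or before OP7 starts Feb 18 09:30 → clear.
OP4: starts Feb 18 08:00 before OP7 ends Feb 18 11:15, and ends Feb 18 10:45 after OP7 starts Feb 18 09:30 → overlap.
OP6: starts Feb 18 08:00 before OP7 ends Feb 18 11:15, and ends Feb 18 11:00 after OP7 starts Feb 18 09:30 → overlap.
OP7 overlaps OP4, OP6.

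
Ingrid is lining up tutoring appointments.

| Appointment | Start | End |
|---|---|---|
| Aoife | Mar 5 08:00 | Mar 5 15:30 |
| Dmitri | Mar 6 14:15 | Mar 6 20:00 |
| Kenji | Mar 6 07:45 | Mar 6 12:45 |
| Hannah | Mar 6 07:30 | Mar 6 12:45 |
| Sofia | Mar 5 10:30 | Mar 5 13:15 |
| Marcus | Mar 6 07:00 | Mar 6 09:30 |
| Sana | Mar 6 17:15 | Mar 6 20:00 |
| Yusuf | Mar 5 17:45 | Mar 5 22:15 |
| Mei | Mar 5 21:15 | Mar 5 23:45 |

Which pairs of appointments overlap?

Sorted by start: Aoife, Sofia, Yusuf, Mei, Marcus, Hannah, Kenji, Dmitri, Sana.
Sofia starts before Aoife ends → Aoife and Sofia overlap.
Yusuf starts after Aoife ends, so Aoife has no further overlaps.
Yusuf starts after Sofia ends, so Sofia has no further overlaps.
Mei starts before Yusuf ends → Yusuf and Mei overlap.
Marcus starts after Yusuf ends, so Yusuf has no further overlaps.
Marcus starts after Mei ends, so Mei has no further overlaps.
Hannah starts before Marcus ends → Marcus and Hannah overlap.
Kenji starts before Marcus ends → Marcus and Kenji overlap.
Dmitri starts after Marcus ends, so Marcus has no further overlaps.
Kenji starts before Hannah ends → Hannah and Kenji overlap.
Dmitri starts after Hannah ends, so Hannah has no further overlaps.
Dmitri starts after Kenji ends, so Kenji has no further overlaps.
Sana starts before Dmitri ends → Dmitri and Sana overlap.

Aoife & Sofia, Dmitri & Sana, Hannah & Kenji, Hannah & Marcus, Kenji & Marcus, Mei & Yusuf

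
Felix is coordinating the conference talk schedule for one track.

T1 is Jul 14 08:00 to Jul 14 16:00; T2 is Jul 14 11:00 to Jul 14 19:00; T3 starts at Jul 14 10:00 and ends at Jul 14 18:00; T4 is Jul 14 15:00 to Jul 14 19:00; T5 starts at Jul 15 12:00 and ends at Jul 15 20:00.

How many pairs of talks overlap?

Sorted by start: T1, T3, T2, T4, T5.
T3 starts before T1 ends → T1 and T3 overlap.
T2 starts before T1 ends → T1 and T2 overlap.
T4 starts before T1 ends → T1 and T4 overlap.
T5 starts after T1 ends.
T2 starts before T3 ends → T3 and T2 overlap.
T4 starts before T3 ends → T3 and T4 overlap.
T5 starts after T3 ends.
T4 starts before T2 ends → T2 and T4 overlap.
T5 starts after T2 ends.
T5 starts after T4 ends.
Overlapping pairs: T1 & T2, T1 & T3, T1 & T4, T2 & T3, T2 & T4, T3 & T4 — 6 in total.

6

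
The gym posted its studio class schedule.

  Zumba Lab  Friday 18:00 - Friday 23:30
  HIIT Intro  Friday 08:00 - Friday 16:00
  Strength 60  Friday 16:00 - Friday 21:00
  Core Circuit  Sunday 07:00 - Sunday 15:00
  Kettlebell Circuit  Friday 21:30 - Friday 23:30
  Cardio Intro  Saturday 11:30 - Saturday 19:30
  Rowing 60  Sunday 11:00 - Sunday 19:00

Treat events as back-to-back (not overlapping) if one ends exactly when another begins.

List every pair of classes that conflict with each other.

Core Circuit & Rowing 60, Kettlebell Circuit & Zumba Lab, Strength 60 & Zumba Lab

Sorted by start: HIIT Intro, Strength 60, Zumba Lab, Kettlebell Circuit, Cardio Intro, Core Circuit, Rowing 60.
Strength 60 starts exactly when HIIT Intro ends (back-to-back, no overlap) — done with HIIT Intro.
Zumba Lab starts before Strength 60 ends → Strength 60 and Zumba Lab overlap.
Kettlebell Circuit starts after Strength 60 ends — done with Strength 60.
Kettlebell Circuit starts before Zumba Lab ends → Zumba Lab and Kettlebell Circuit overlap.
Cardio Intro starts after Zumba Lab ends — done with Zumba Lab.
Cardio Intro starts after Kettlebell Circuit ends — done with Kettlebell Circuit.
Core Circuit starts after Cardio Intro ends — done with Cardio Intro.
Rowing 60 starts before Core Circuit ends → Core Circuit and Rowing 60 overlap.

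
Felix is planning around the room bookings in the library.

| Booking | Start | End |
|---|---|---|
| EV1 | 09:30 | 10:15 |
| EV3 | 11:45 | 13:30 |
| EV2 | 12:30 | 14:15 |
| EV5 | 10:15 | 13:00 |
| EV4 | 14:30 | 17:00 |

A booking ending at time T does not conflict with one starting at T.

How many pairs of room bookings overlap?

3

Check each pair: they overlap iff neither finishes before the other starts.
Sorted by start: EV1, EV5, EV3, EV2, EV4.
EV5 starts exactly when EV1 ends (back-to-back, no overlap), so nothing later overlaps EV1 either.
EV3 starts before EV5 ends → EV5 and EV3 overlap.
EV2 starts before EV5 ends → EV5 and EV2 overlap.
EV4 starts after EV5 ends.
EV2 starts before EV3 ends → EV3 and EV2 overlap.
EV4 starts after EV3 ends.
EV4 starts after EV2 ends.
Overlapping pairs: EV2 & EV3, EV2 & EV5, EV3 & EV5 — 3 in total.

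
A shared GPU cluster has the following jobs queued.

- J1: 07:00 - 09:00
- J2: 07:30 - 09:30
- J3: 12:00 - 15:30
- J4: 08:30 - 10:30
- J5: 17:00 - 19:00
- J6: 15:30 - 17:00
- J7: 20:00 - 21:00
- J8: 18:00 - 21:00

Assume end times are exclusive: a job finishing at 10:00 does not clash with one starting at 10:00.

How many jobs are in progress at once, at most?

Walk through starts and ends in time order (an end at T is processed before a start at T):
07:00 start J1 → 1
07:30 start J2 → 2
08:30 start J4 → 3
09:00 end J1 → 2
09:30 end J2 → 1
10:30 end J4 → 0
12:00 start J3 → 1
15:30 end J3 → 0
15:30 start J6 → 1
17:00 end J6 → 0
17:00 start J5 → 1
18:00 start J8 → 2
19:00 end J5 → 1
20:00 start J7 → 2
21:00 end J7 → 1
21:00 end J8 → 0
Peak is 3, at 08:30 (J1, J2, J4).

3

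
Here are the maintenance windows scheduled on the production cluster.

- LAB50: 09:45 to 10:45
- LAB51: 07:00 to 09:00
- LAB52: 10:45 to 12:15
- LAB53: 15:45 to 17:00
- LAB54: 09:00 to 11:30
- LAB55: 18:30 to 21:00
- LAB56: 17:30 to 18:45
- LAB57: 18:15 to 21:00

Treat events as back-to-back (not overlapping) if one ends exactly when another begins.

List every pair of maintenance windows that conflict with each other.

Check each pair: they overlap iff neither finishes before the other starts.
Sorted by start: LAB51, LAB54, LAB50, LAB52, LAB53, LAB56, LAB57, LAB55.
LAB54 starts exactly when LAB51 ends (back-to-back, no overlap) — done with LAB51.
LAB50 starts before LAB54 ends → LAB54 and LAB50 overlap.
LAB52 starts before LAB54 ends → LAB54 and LAB52 overlap.
LAB53 starts after LAB54 ends — done with LAB54.
LAB52 starts exactly when LAB50 ends (back-to-back, no overlap) — done with LAB50.
LAB53 starts after LAB52 ends — done with LAB52.
LAB56 starts after LAB53 ends — done with LAB53.
LAB57 starts before LAB56 ends → LAB56 and LAB57 overlap.
LAB55 starts before LAB56 ends → LAB56 and LAB55 overlap.
LAB55 starts before LAB57 ends → LAB57 and LAB55 overlap.

LAB50 & LAB54, LAB52 & LAB54, LAB55 & LAB56, LAB55 & LAB57, LAB56 & LAB57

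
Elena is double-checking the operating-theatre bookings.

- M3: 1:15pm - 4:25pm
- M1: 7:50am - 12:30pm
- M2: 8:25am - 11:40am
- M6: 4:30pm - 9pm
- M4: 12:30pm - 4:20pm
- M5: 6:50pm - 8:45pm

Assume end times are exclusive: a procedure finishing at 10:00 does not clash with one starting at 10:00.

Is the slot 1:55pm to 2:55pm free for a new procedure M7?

No — it overlaps M3, M4

M1: ends 12:30pm at or before M7 starts 1:55pm → clear.
M2: ends 11:40am at or before M7 starts 1:55pm → clear.
M4: starts 12:30pm before M7 ends 2:55pm, and ends 4:20pm after M7 starts 1:55pm → overlap.
M3: starts 1:15pm before M7 ends 2:55pm, and ends 4:25pm after M7 starts 1:55pm → overlap.
M6: starts 4:30pm at or after M7 ends 2:55pm → clear.
M5: starts 6:50pm at or after M7 ends 2:55pm → clear.
M7 overlaps M3, M4.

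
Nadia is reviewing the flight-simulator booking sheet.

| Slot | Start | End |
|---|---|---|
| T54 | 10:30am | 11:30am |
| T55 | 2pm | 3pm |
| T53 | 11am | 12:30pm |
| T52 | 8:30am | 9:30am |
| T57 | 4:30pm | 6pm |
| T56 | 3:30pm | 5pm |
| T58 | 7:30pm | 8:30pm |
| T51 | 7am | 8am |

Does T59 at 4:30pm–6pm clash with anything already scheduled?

Yes — it overlaps T56, T57

T51: ends 8am at or before T59 starts 4:30pm → clear.
T52: ends 9:30am at or before T59 starts 4:30pm → clear.
T54: ends 11:30am at or before T59 starts 4:30pm → clear.
T53: ends 12:30pm at or before T59 starts 4:30pm → clear.
T55: ends 3pm at or before T59 starts 4:30pm → clear.
T56: starts 3:30pm before T59 ends 6pm, and ends 5pm after T59 starts 4:30pm → overlap.
T57: starts 4:30pm before T59 ends 6pm, and ends 6pm after T59 starts 4:30pm → overlap.
T58: starts 7:30pm at or after T59 ends 6pm → clear.
T59 overlaps T56, T57.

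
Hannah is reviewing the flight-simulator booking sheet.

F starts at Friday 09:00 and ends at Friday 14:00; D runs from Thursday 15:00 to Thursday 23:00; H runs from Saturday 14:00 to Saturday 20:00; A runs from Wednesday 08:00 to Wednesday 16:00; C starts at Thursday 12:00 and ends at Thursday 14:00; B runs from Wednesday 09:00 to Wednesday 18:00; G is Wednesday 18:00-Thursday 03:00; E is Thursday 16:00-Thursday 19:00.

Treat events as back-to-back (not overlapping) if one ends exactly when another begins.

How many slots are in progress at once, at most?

Walk through starts and ends in time order (an end at T is processed before a start at T):
Wednesday 08:00 start A → 1
Wednesday 09:00 start B → 2
Wednesday 16:00 end A → 1
Wednesday 18:00 end B → 0
Wednesday 18:00 start G → 1
Thursday 03:00 end G → 0
Thursday 12:00 start C → 1
Thursday 14:00 end C → 0
Thursday 15:00 start D → 1
Thursday 16:00 start E → 2
Thursday 19:00 end E → 1
Thursday 23:00 end D → 0
Friday 09:00 start F → 1
Friday 14:00 end F → 0
Saturday 14:00 start H → 1
Saturday 20:00 end H → 0
Peak is 2, at Wednesday 09:00 (A, B).

2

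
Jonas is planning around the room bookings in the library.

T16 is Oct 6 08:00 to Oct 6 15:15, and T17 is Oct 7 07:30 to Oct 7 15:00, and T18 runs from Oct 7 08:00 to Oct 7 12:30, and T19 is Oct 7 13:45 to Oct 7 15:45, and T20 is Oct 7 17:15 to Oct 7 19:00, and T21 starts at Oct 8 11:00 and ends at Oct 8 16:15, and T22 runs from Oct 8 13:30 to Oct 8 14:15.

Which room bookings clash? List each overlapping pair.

Sorted by start: T16, T17, T18, T19, T20, T21, T22.
T17 starts after T16 ends; T16 is clear from here.
T18 starts before T17 ends → T17 and T18 overlap.
T19 starts before T17 ends → T17 and T19 overlap.
T20 starts after T17 ends; T17 is clear from here.
T19 starts after T18 ends; T18 is clear from here.
T20 starts after T19 ends; T19 is clear from here.
T21 starts after T20 ends; T20 is clear from here.
T22 starts before T21 ends → T21 and T22 overlap.

T17 & T18, T17 & T19, T21 & T22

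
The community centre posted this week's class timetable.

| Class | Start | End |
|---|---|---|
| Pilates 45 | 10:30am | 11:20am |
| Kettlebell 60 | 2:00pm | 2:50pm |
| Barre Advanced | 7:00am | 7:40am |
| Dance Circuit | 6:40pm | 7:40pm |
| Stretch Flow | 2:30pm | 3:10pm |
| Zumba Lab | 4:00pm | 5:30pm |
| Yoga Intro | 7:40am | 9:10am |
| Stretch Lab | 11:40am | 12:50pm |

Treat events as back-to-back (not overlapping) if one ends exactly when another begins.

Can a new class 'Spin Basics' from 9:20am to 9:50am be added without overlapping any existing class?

Yes — the slot is free

Barre Advanced: ends 7:40am at or before Spin Basics starts 9:20am → clear.
Yoga Intro: ends 9:10am at or before Spin Basics starts 9:20am → clear.
Pilates 45: starts 10:30am at or after Spin Basics ends 9:50am → clear.
Stretch Lab: starts 11:40am at or after Spin Basics ends 9:50am → clear.
Kettlebell 60: starts 2:00pm at or after Spin Basics ends 9:50am → clear.
Stretch Flow: starts 2:30pm at or after Spin Basics ends 9:50am → clear.
Zumba Lab: starts 4:00pm at or after Spin Basics ends 9:50am → clear.
Dance Circuit: starts 6:40pm at or after Spin Basics ends 9:50am → clear.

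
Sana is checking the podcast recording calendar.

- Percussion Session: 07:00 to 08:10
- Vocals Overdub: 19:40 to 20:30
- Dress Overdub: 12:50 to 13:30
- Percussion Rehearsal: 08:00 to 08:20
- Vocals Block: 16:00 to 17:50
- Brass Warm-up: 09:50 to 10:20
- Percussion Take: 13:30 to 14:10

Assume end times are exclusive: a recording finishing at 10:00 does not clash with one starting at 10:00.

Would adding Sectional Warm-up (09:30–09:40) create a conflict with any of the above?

Percussion Session: ends 08:10 at or before Sectional Warm-up starts 09:30 → clear.
Percussion Rehearsal: ends 08:20 at or before Sectional Warm-up starts 09:30 → clear.
Brass Warm-up: starts 09:50 at or after Sectional Warm-up ends 09:40 → clear.
Dress Overdub: starts 12:50 at or after Sectional Warm-up ends 09:40 → clear.
Percussion Take: starts 13:30 at or after Sectional Warm-up ends 09:40 → clear.
Vocals Block: starts 16:00 at or after Sectional Warm-up ends 09:40 → clear.
Vocals Overdub: starts 19:40 at or after Sectional Warm-up ends 09:40 → clear.

No — it doesn't clash with anything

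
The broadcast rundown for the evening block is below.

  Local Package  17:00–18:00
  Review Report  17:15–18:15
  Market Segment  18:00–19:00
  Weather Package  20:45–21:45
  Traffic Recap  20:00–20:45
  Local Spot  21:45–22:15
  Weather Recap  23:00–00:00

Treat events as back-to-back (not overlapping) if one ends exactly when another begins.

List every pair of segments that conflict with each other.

Local Package & Review Report, Market Segment & Review Report

Two intervals overlap when each starts before the other ends.
Sorted by start: Local Package, Review Report, Market Segment, Traffic Recap, Weather Package, Local Spot, Weather Recap.
Review Report starts before Local Package ends → Local Package and Review Report overlap.
Market Segment starts exactly when Local Package ends (back-to-back, no overlap) — done with Local Package.
Market Segment starts before Review Report ends → Review Report and Market Segment overlap.
Traffic Recap starts after Review Report ends — done with Review Report.
Traffic Recap starts after Market Segment ends — done with Market Segment.
Weather Package starts exactly when Traffic Recap ends (back-to-back, no overlap) — done with Traffic Recap.
Local Spot starts exactly when Weather Package ends (back-to-back, no overlap) — done with Weather Package.
Weather Recap starts after Local Spot ends.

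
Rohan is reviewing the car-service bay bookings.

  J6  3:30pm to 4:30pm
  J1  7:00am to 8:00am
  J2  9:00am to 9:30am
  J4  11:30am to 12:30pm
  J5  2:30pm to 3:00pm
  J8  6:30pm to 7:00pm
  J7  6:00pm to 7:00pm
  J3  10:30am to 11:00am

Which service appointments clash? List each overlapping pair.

Sorted by start: J1, J2, J3, J4, J5, J6, J7, J8.
J2 starts after J1 ends, so J1 has no further overlaps.
J3 starts after J2 ends, so J2 has no further overlaps.
J4 starts after J3 ends, so J3 has no further overlaps.
J5 starts after J4 ends, so J4 has no further overlaps.
J6 starts after J5 ends, so J5 has no further overlaps.
J7 starts after J6 ends, so J6 has no further overlaps.
J8 starts before J7 ends → J7 and J8 overlap.

J7 & J8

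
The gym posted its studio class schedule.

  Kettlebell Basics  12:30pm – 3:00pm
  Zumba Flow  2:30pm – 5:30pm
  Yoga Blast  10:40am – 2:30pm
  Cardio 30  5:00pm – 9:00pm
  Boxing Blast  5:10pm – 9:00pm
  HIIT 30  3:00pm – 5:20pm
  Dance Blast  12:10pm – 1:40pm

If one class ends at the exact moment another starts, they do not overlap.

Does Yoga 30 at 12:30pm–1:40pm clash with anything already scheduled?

Yoga Blast: starts 10:40am before Yoga 30 ends 1:40pm, and ends 2:30pm after Yoga 30 starts 12:30pm → overlap.
Dance Blast: starts 12:10pm before Yoga 30 ends 1:40pm, and ends 1:40pm after Yoga 30 starts 12:30pm → overlap.
Kettlebell Basics: starts 12:30pm before Yoga 30 ends 1:40pm, and ends 3:00pm after Yoga 30 starts 12:30pm → overlap.
Zumba Flow: starts 2:30pm at or after Yoga 30 ends 1:40pm → clear.
HIIT 30: starts 3:00pm at or after Yoga 30 ends 1:40pm → clear.
Cardio 30: starts 5:00pm at or after Yoga 30 ends 1:40pm → clear.
Boxing Blast: starts 5:10pm at or after Yoga 30 ends 1:40pm → clear.
Yoga 30 overlaps Dance Blast, Yoga Blast, Kettlebell Basics.

Yes — it overlaps Dance Blast, Kettlebell Basics, Yoga Blast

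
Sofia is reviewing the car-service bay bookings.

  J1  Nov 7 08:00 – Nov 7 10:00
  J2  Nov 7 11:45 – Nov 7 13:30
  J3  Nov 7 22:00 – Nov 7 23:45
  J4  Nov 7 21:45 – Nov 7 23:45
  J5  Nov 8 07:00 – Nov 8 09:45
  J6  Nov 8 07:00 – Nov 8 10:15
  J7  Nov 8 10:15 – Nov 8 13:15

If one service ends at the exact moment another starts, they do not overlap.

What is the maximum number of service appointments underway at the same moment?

Walk through starts and ends in time order (an end at T is processed before a start at T):
Nov 7 08:00 start J1 → 1
Nov 7 10:00 end J1 → 0
Nov 7 11:45 start J2 → 1
Nov 7 13:30 end J2 → 0
Nov 7 21:45 start J4 → 1
Nov 7 22:00 start J3 → 2
Nov 7 23:45 end J3 → 1
Nov 7 23:45 end J4 → 0
Nov 8 07:00 start J5 → 1
Nov 8 07:00 start J6 → 2
Nov 8 09:45 end J5 → 1
Nov 8 10:15 end J6 → 0
Nov 8 10:15 start J7 → 1
Nov 8 13:15 end J7 → 0
Peak is 2, at Nov 7 22:00 (J3, J4).

2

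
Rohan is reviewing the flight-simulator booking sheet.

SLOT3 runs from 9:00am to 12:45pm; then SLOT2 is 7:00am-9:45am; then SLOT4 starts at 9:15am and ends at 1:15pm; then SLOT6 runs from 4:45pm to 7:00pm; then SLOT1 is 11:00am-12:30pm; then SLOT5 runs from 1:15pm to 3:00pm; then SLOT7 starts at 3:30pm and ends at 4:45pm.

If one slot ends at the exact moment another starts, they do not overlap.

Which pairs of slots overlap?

SLOT1 & SLOT3, SLOT1 & SLOT4, SLOT2 & SLOT3, SLOT2 & SLOT4, SLOT3 & SLOT4

Sorted by start: SLOT2, SLOT3, SLOT4, SLOT1, SLOT5, SLOT7, SLOT6.
SLOT3 starts before SLOT2 ends → SLOT2 and SLOT3 overlap.
SLOT4 starts before SLOT2 ends → SLOT2 and SLOT4 overlap.
SLOT1 starts after SLOT2 ends; SLOT2 is clear from here.
SLOT4 starts before SLOT3 ends → SLOT3 and SLOT4 overlap.
SLOT1 starts before SLOT3 ends → SLOT3 and SLOT1 overlap.
SLOT5 starts after SLOT3 ends; SLOT3 is clear from here.
SLOT1 starts before SLOT4 ends → SLOT4 and SLOT1 overlap.
SLOT5 starts exactly when SLOT4 ends (back-to-back, no overlap); SLOT4 is clear from here.
SLOT5 starts after SLOT1 ends; SLOT1 is clear from here.
SLOT7 starts after SLOT5 ends; SLOT5 is clear from here.
SLOT6 starts exactly when SLOT7 ends (back-to-back, no overlap).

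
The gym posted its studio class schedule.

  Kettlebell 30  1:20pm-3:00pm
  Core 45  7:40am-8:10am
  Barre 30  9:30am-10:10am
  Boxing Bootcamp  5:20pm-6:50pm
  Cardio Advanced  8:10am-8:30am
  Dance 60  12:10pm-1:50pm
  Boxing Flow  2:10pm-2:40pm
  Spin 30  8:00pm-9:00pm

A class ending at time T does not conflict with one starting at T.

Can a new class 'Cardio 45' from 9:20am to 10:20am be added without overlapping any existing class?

No — it overlaps Barre 30

Core 45: ends 8:10am at or before Cardio 45 starts 9:20am → clear.
Cardio Advanced: ends 8:30am at or before Cardio 45 starts 9:20am → clear.
Barre 30: starts 9:30am before Cardio 45 ends 10:20am, and ends 10:10am after Cardio 45 starts 9:20am → overlap.
Dance 60: starts 12:10pm at or after Cardio 45 ends 10:20am → clear.
Kettlebell 30: starts 1:20pm at or after Cardio 45 ends 10:20am → clear.
Boxing Flow: starts 2:10pm at or after Cardio 45 ends 10:20am → clear.
Boxing Bootcamp: starts 5:20pm at or after Cardio 45 ends 10:20am → clear.
Spin 30: starts 8:00pm at or after Cardio 45 ends 10:20am → clear.
Cardio 45 overlaps Barre 30.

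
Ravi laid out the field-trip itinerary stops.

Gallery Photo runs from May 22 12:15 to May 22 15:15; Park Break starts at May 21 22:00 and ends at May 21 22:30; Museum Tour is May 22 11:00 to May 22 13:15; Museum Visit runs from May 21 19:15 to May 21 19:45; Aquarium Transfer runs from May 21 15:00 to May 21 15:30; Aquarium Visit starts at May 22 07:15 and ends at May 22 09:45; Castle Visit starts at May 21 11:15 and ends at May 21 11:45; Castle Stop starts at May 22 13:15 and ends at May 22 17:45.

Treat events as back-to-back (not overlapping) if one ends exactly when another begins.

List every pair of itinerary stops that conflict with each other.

Sorted by start: Castle Visit, Aquarium Transfer, Museum Visit, Park Break, Aquarium Visit, Museum Tour, Gallery Photo, Castle Stop.
Aquarium Transfer starts after Castle Visit ends; Castle Visit is clear from here.
Museum Visit starts after Aquarium Transfer ends; Aquarium Transfer is clear from here.
Park Break starts after Museum Visit ends; Museum Visit is clear from here.
Aquarium Visit starts after Park Break ends; Park Break is clear from here.
Museum Tour starts after Aquarium Visit ends; Aquarium Visit is clear from here.
Gallery Photo starts before Museum Tour ends → Museum Tour and Gallery Photo overlap.
Castle Stop starts exactly when Museum Tour ends (back-to-back, no overlap).
Castle Stop starts before Gallery Photo ends → Gallery Photo and Castle Stop overlap.

Castle Stop & Gallery Photo, Gallery Photo & Museum Tour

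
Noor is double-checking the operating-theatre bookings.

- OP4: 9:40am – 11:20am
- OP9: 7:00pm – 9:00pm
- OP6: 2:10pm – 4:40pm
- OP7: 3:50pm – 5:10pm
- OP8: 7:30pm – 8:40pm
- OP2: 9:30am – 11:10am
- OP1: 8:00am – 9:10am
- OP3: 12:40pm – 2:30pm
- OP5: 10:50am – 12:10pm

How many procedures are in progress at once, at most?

3

Sweep the timeline, counting +1 at each start and −1 at each end (ends before starts at a tie):
8:00am start OP1 → 1
9:10am end OP1 → 0
9:30am start OP2 → 1
9:40am start OP4 → 2
10:50am start OP5 → 3
11:10am end OP2 → 2
11:20am end OP4 → 1
12:10pm end OP5 → 0
12:40pm start OP3 → 1
2:10pm start OP6 → 2
2:30pm end OP3 → 1
3:50pm start OP7 → 2
4:40pm end OP6 → 1
5:10pm end OP7 → 0
7:00pm start OP9 → 1
7:30pm start OP8 → 2
8:40pm end OP8 → 1
9:00pm end OP9 → 0
Peak is 3, at 10:50am (OP2, OP4, OP5).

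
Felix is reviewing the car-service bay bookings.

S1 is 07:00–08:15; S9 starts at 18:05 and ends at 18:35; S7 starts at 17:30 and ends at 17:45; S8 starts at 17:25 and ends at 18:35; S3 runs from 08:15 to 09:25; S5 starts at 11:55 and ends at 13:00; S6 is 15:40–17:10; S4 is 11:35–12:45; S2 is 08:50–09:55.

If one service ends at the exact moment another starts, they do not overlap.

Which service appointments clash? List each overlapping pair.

S2 & S3, S4 & S5, S7 & S8, S8 & S9

Sorted by start: S1, S3, S2, S4, S5, S6, S8, S7, S9.
S3 starts exactly when S1 ends (back-to-back, no overlap), so S1 has no further overlaps.
S2 starts before S3 ends → S3 and S2 overlap.
S4 starts after S3 ends, so S3 has no further overlaps.
S4 starts after S2 ends, so S2 has no further overlaps.
S5 starts before S4 ends → S4 and S5 overlap.
S6 starts after S4 ends, so S4 has no further overlaps.
S6 starts after S5 ends, so S5 has no further overlaps.
S8 starts after S6 ends, so S6 has no further overlaps.
S7 starts before S8 ends → S8 and S7 overlap.
S9 starts before S8 ends → S8 and S9 overlap.
S9 starts after S7 ends.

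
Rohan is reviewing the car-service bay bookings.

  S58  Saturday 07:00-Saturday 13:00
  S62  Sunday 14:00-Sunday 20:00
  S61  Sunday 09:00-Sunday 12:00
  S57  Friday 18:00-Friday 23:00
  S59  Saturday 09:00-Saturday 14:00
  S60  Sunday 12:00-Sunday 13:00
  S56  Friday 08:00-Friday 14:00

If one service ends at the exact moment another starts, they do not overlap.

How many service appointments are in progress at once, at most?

Walk through starts and ends in time order (an end at T is processed before a start at T):
Friday 08:00 start S56 → 1
Friday 14:00 end S56 → 0
Friday 18:00 start S57 → 1
Friday 23:00 end S57 → 0
Saturday 07:00 start S58 → 1
Saturday 09:00 start S59 → 2
Saturday 13:00 end S58 → 1
Saturday 14:00 end S59 → 0
Sunday 09:00 start S61 → 1
Sunday 12:00 end S61 → 0
Sunday 12:00 start S60 → 1
Sunday 13:00 end S60 → 0
Sunday 14:00 start S62 → 1
Sunday 20:00 end S62 → 0
Peak is 2, at Saturday 09:00 (S58, S59).

2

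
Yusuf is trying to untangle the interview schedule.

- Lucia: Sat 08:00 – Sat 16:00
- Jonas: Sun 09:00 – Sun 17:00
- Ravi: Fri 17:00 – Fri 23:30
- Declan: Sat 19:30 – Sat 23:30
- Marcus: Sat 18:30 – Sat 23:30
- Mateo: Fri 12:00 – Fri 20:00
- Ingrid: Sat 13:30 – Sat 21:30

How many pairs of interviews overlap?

Two intervals overlap when each starts before the other ends.
Sorted by start: Mateo, Ravi, Lucia, Ingrid, Marcus, Declan, Jonas.
Ravi starts before Mateo ends → Mateo and Ravi overlap.
Lucia starts after Mateo ends; Mateo is clear from here.
Lucia starts after Ravi ends; Ravi is clear from here.
Ingrid starts before Lucia ends → Lucia and Ingrid overlap.
Marcus starts after Lucia ends; Lucia is clear from here.
Marcus starts before Ingrid ends → Ingrid and Marcus overlap.
Declan starts before Ingrid ends → Ingrid and Declan overlap.
Jonas starts after Ingrid ends.
Declan starts before Marcus ends → Marcus and Declan overlap.
Jonas starts after Marcus ends.
Jonas starts after Declan ends.
Overlapping pairs: Declan & Ingrid, Declan & Marcus, Ingrid & Lucia, Ingrid & Marcus, Mateo & Ravi — 5 in total.

5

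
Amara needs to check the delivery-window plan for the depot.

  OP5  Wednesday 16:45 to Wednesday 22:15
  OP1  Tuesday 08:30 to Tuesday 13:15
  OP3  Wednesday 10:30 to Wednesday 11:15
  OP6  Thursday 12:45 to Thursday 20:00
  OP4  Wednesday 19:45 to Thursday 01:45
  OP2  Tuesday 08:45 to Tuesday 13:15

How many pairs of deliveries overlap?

Sorted by start: OP1, OP2, OP3, OP5, OP4, OP6.
OP2 starts before OP1 ends → OP1 and OP2 overlap.
OP3 starts after OP1 ends — done with OP1.
OP3 starts after OP2 ends — done with OP2.
OP5 starts after OP3 ends — done with OP3.
OP4 starts before OP5 ends → OP5 and OP4 overlap.
OP6 starts after OP5 ends.
OP6 starts after OP4 ends.
Overlapping pairs: OP1 & OP2, OP4 & OP5 — 2 in total.

2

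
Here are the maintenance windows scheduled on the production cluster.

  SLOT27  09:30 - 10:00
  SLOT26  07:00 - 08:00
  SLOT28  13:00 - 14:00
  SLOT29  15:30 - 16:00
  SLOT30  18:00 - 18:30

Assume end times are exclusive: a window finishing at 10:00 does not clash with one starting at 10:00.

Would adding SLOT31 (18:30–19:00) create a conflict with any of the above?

No — it doesn't clash with anything

SLOT26: ends 08:00 at or before SLOT31 starts 18:30 → clear.
SLOT27: ends 10:00 at or before SLOT31 starts 18:30 → clear.
SLOT28: ends 14:00 at or before SLOT31 starts 18:30 → clear.
SLOT29: ends 16:00 at or before SLOT31 starts 18:30 → clear.
SLOT30: ends 18:30 at or before SLOT31 starts 18:30 → clear.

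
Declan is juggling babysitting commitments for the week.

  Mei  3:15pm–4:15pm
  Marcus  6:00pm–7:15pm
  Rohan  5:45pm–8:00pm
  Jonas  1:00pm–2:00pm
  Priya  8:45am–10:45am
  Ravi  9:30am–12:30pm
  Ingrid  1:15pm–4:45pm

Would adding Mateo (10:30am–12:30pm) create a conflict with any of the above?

Yes — it overlaps Priya, Ravi

Priya: starts 8:45am before Mateo ends 12:30pm, and ends 10:45am after Mateo starts 10:30am → overlap.
Ravi: starts 9:30am before Mateo ends 12:30pm, and ends 12:30pm after Mateo starts 10:30am → overlap.
Jonas: starts 1:00pm at or after Mateo ends 12:30pm → clear.
Ingrid: starts 1:15pm at or after Mateo ends 12:30pm → clear.
Mei: starts 3:15pm at or after Mateo ends 12:30pm → clear.
Rohan: starts 5:45pm at or after Mateo ends 12:30pm → clear.
Marcus: starts 6:00pm at or after Mateo ends 12:30pm → clear.
Mateo overlaps Priya, Ravi.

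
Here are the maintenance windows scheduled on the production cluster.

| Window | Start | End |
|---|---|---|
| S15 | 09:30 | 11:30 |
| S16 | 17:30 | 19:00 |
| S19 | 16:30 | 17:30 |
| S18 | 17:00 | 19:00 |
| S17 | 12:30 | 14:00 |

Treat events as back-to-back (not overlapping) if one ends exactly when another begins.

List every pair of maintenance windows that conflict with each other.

S16 & S18, S18 & S19

Sorted by start: S15, S17, S19, S18, S16.
S17 starts after S15 ends — done with S15.
S19 starts after S17 ends — done with S17.
S18 starts before S19 ends → S19 and S18 overlap.
S16 starts exactly when S19 ends (back-to-back, no overlap).
S16 starts before S18 ends → S18 and S16 overlap.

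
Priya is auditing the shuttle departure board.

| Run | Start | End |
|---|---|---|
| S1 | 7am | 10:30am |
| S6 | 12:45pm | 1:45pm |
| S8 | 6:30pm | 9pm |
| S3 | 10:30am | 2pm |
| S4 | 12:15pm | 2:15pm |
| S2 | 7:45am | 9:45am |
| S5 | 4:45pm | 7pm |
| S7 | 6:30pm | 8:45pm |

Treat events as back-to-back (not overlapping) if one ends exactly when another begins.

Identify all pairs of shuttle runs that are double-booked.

Sorted by start: S1, S2, S3, S4, S6, S5, S7, S8.
S2 starts before S1 ends → S1 and S2 overlap.
S3 starts exactly when S1 ends (back-to-back, no overlap) — done with S1.
S3 starts after S2 ends — done with S2.
S4 starts before S3 ends → S3 and S4 overlap.
S6 starts before S3 ends → S3 and S6 overlap.
S5 starts after S3 ends — done with S3.
S6 starts before S4 ends → S4 and S6 overlap.
S5 starts after S4 ends — done with S4.
S5 starts after S6 ends — done with S6.
S7 starts before S5 ends → S5 and S7 overlap.
S8 starts before S5 ends → S5 and S8 overlap.
S8 starts before S7 ends → S7 and S8 overlap.

S1 & S2, S3 & S4, S3 & S6, S4 & S6, S5 & S7, S5 & S8, S7 & S8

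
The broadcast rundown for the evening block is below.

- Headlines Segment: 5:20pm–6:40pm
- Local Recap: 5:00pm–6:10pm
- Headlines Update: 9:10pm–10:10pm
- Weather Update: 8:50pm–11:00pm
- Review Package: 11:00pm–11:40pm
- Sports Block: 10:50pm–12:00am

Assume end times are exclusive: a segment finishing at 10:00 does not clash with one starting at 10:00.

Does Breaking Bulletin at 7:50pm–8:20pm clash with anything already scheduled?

No — it doesn't clash with anything

Local Recap: ends 6:10pm at or before Breaking Bulletin starts 7:50pm → clear.
Headlines Segment: ends 6:40pm at or before Breaking Bulletin starts 7:50pm → clear.
Weather Update: starts 8:50pm at or after Breaking Bulletin ends 8:20pm → clear.
Headlines Update: starts 9:10pm at or after Breaking Bulletin ends 8:20pm → clear.
Sports Block: starts 10:50pm at or after Breaking Bulletin ends 8:20pm → clear.
Review Package: starts 11:00pm at or after Breaking Bulletin ends 8:20pm → clear.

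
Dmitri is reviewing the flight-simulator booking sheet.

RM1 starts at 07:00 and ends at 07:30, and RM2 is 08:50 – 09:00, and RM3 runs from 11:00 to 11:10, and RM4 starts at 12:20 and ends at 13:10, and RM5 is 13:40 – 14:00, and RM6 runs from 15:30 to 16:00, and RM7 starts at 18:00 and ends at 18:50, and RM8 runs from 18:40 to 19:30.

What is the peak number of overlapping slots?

2

Sort all start/end points and keep a running count:
07:00 start RM1 → 1
07:30 end RM1 → 0
08:50 start RM2 → 1
09:00 end RM2 → 0
11:00 start RM3 → 1
11:10 end RM3 → 0
12:20 start RM4 → 1
13:10 end RM4 → 0
13:40 start RM5 → 1
14:00 end RM5 → 0
15:30 start RM6 → 1
16:00 end RM6 → 0
18:00 start RM7 → 1
18:40 start RM8 → 2
18:50 end RM7 → 1
19:30 end RM8 → 0
Peak is 2, at 18:40 (RM7, RM8).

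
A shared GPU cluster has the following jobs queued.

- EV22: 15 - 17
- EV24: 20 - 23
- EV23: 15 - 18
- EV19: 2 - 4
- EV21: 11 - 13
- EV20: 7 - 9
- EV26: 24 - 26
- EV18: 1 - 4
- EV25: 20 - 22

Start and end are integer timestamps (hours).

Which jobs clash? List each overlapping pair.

EV18 & EV19, EV22 & EV23, EV24 & EV25

Sorted by start: EV18, EV19, EV20, EV21, EV22, EV23, EV24, EV25, EV26.
EV19 starts before EV18 ends → EV18 and EV19 overlap.
EV20 starts after EV18 ends, so EV18 has no further overlaps.
EV20 starts after EV19 ends, so EV19 has no further overlaps.
EV21 starts after EV20 ends, so EV20 has no further overlaps.
EV22 starts after EV21 ends, so EV21 has no further overlaps.
EV23 starts before EV22 ends → EV22 and EV23 overlap.
EV24 starts after EV22 ends, so EV22 has no further overlaps.
EV24 starts after EV23 ends, so EV23 has no further overlaps.
EV25 starts before EV24 ends → EV24 and EV25 overlap.
EV26 starts after EV24 ends.
EV26 starts after EV25 ends.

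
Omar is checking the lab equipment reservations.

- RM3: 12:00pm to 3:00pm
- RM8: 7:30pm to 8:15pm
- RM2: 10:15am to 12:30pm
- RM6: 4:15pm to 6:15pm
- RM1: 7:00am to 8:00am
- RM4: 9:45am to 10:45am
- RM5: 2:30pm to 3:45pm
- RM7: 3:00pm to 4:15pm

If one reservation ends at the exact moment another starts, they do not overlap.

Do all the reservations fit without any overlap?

Two intervals overlap when each starts before the other ends.
Sorted by start: RM1, RM4, RM2, RM3, RM5, RM7, RM6, RM8.
RM4 starts after RM1 ends; RM1 is clear from here.
RM2 starts before RM4 ends → RM4 and RM2 overlap.
That's a conflict, so the schedule is not conflict-free.

No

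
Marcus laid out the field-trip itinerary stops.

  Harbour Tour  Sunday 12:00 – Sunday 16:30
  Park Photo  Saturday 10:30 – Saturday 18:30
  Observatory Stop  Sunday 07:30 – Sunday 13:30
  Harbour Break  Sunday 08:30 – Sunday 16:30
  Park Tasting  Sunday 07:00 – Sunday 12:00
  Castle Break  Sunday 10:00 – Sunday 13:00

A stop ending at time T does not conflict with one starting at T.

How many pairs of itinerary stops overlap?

9

Two intervals overlap when each starts before the other ends.
Sorted by start: Park Photo, Park Tasting, Observatory Stop, Harbour Break, Castle Break, Harbour Tour.
Park Tasting starts after Park Photo ends, so Park Photo has no further overlaps.
Observatory Stop starts before Park Tasting ends → Park Tasting and Observatory Stop overlap.
Harbour Break starts before Park Tasting ends → Park Tasting and Harbour Break overlap.
Castle Break starts before Park Tasting ends → Park Tasting and Castle Break overlap.
Harbour Tour starts exactly when Park Tasting ends (back-to-back, no overlap).
Harbour Break starts before Observatory Stop ends → Observatory Stop and Harbour Break overlap.
Castle Break starts before Observatory Stop ends → Observatory Stop and Castle Break overlap.
Harbour Tour starts before Observatory Stop ends → Observatory Stop and Harbour Tour overlap.
Castle Break starts before Harbour Break ends → Harbour Break and Castle Break overlap.
Harbour Tour starts before Harbour Break ends → Harbour Break and Harbour Tour overlap.
Harbour Tour starts before Castle Break ends → Castle Break and Harbour Tour overlap.
Overlapping pairs: Castle Break & Harbour Break, Castle Break & Harbour Tour, Castle Break & Observatory Stop, Castle Break & Park Tasting, Harbour Break & Harbour Tour, Harbour Break & Observatory Stop, Harbour Break & Park Tasting, Harbour Tour & Observatory Stop, Observatory Stop & Park Tasting — 9 in total.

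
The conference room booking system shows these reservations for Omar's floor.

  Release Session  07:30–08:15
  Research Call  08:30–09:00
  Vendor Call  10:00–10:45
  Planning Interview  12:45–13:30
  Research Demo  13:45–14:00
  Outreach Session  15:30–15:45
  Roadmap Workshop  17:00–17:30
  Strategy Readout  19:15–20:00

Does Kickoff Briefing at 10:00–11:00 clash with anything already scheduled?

Yes — it overlaps Vendor Call

Release Session: ends 08:15 at or before Kickoff Briefing starts 10:00 → clear.
Research Call: ends 09:00 at or before Kickoff Briefing starts 10:00 → clear.
Vendor Call: starts 10:00 before Kickoff Briefing ends 11:00, and ends 10:45 after Kickoff Briefing starts 10:00 → overlap.
Planning Interview: starts 12:45 at or after Kickoff Briefing ends 11:00 → clear.
Research Demo: starts 13:45 at or after Kickoff Briefing ends 11:00 → clear.
Outreach Session: starts 15:30 at or after Kickoff Briefing ends 11:00 → clear.
Roadmap Workshop: starts 17:00 at or after Kickoff Briefing ends 11:00 → clear.
Strategy Readout: starts 19:15 at or after Kickoff Briefing ends 11:00 → clear.
Kickoff Briefing overlaps Vendor Call.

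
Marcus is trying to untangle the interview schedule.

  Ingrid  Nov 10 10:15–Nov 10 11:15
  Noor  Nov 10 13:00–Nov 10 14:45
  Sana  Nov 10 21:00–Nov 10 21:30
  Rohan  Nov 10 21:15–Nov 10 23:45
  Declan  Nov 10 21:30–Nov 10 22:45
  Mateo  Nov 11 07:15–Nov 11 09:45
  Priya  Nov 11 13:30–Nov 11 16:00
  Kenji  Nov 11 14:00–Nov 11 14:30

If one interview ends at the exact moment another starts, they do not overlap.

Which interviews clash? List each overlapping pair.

Declan & Rohan, Kenji & Priya, Rohan & Sana

Sorted by start: Ingrid, Noor, Sana, Rohan, Declan, Mateo, Priya, Kenji.
Noor starts after Ingrid ends, so nothing later overlaps Ingrid either.
Sana starts after Noor ends, so nothing later overlaps Noor either.
Rohan starts before Sana ends → Sana and Rohan overlap.
Declan starts exactly when Sana ends (back-to-back, no overlap), so nothing later overlaps Sana either.
Declan starts before Rohan ends → Rohan and Declan overlap.
Mateo starts after Rohan ends, so nothing later overlaps Rohan either.
Mateo starts after Declan ends, so nothing later overlaps Declan either.
Priya starts after Mateo ends, so nothing later overlaps Mateo either.
Kenji starts before Priya ends → Priya and Kenji overlap.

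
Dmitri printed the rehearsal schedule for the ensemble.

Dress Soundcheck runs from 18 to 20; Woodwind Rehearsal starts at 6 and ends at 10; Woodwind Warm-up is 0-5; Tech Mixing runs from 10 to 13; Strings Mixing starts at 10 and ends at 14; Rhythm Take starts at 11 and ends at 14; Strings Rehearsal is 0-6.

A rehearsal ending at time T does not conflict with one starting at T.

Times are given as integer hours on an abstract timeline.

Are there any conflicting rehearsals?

Yes

Sorted by start: Strings Rehearsal, Woodwind Warm-up, Woodwind Rehearsal, Tech Mixing, Strings Mixing, Rhythm Take, Dress Soundcheck.
Woodwind Warm-up starts before Strings Rehearsal ends → Strings Rehearsal and Woodwind Warm-up overlap.
That's a conflict, so the schedule is not conflict-free.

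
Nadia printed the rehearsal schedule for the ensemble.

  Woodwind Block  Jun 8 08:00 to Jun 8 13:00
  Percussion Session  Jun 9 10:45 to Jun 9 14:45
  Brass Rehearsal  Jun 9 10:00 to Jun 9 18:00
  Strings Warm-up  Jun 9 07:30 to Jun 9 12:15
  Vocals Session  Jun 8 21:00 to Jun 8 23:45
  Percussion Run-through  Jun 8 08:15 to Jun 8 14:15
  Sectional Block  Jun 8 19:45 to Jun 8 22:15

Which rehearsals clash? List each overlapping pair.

Brass Rehearsal & Percussion Session, Brass Rehearsal & Strings Warm-up, Percussion Run-through & Woodwind Block, Percussion Session & Strings Warm-up, Sectional Block & Vocals Session

Sorted by start: Woodwind Block, Percussion Run-through, Sectional Block, Vocals Session, Strings Warm-up, Brass Rehearsal, Percussion Session.
Percussion Run-through starts before Woodwind Block ends → Woodwind Block and Percussion Run-through overlap.
Sectional Block starts after Woodwind Block ends, so nothing later overlaps Woodwind Block either.
Sectional Block starts after Percussion Run-through ends, so nothing later overlaps Percussion Run-through either.
Vocals Session starts before Sectional Block ends → Sectional Block and Vocals Session overlap.
Strings Warm-up starts after Sectional Block ends, so nothing later overlaps Sectional Block either.
Strings Warm-up starts after Vocals Session ends, so nothing later overlaps Vocals Session either.
Brass Rehearsal starts before Strings Warm-up ends → Strings Warm-up and Brass Rehearsal overlap.
Percussion Session starts before Strings Warm-up ends → Strings Warm-up and Percussion Session overlap.
Percussion Session starts before Brass Rehearsal ends → Brass Rehearsal and Percussion Session overlap.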